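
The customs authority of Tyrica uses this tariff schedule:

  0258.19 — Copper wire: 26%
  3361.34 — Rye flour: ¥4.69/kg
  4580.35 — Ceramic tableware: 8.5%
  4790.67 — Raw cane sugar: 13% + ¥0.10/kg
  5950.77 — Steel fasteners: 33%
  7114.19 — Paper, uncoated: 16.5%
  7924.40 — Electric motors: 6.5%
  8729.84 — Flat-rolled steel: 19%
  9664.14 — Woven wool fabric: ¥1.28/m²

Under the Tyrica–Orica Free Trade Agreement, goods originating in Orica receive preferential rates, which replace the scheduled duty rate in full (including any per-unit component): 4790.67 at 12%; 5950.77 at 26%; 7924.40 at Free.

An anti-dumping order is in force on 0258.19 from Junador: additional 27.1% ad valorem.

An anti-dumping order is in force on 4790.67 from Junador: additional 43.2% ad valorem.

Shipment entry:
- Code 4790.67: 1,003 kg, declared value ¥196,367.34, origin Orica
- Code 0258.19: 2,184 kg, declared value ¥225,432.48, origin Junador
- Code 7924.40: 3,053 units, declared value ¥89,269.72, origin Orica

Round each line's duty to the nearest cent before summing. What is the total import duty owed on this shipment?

Line 1 (4790.67, Orica, 1,003 kg, ¥196,367.34):
Base rate for 4790.67 is 13% + ¥0.10/kg.
Origin Orica qualifies under the Tyrica–Orica agreement and 4790.67 is covered: preferential rate 12% applies instead.
The additional-duty order on 4790.67 targets Junador, not Orica; it does not apply.
Duty = ¥196,367.34 × 12% = ¥23,564.08.
Line 2 (0258.19, Junador, 2,184 kg, ¥225,432.48):
Base rate for 0258.19 is 26%.
Additional duty on 0258.19 from Junador: +27.1%. Applied ad valorem rate: 26% + 27.1% = 53.1%.
Duty = ¥225,432.48 × 53.1% = ¥119,704.65.
Line 3 (7924.40, Orica, 3,053 units, ¥89,269.72):
Base rate for 7924.40 is 6.5%.
Origin Orica qualifies under the Tyrica–Orica agreement and 7924.40 is covered: preferential rate Free applies instead.
Duty = ¥89,269.72 × 0% = ¥0.00.
Total = ¥23,564.08 + ¥119,704.65 + ¥0.00 = ¥143,268.73.

¥143,268.73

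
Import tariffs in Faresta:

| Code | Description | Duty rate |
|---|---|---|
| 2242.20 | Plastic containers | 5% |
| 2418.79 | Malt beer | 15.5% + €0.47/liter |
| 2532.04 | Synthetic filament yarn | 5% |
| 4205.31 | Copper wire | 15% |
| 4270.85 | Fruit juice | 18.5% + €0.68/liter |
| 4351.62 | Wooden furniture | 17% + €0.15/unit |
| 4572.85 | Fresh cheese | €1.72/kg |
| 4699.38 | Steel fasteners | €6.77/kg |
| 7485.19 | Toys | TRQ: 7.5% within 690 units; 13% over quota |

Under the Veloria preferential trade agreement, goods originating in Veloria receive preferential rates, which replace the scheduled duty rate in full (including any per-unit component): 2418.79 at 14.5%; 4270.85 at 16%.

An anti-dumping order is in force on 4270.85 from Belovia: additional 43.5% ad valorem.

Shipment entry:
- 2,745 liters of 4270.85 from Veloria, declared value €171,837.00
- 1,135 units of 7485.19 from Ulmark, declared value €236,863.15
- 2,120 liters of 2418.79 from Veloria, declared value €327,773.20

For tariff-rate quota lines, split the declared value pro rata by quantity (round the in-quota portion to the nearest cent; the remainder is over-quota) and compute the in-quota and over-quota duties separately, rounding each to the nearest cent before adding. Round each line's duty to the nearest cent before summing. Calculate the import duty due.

Line 1 (4270.85, Veloria, 2,745 liters, €171,837.00):
Base rate for 4270.85 is 18.5% + €0.68/liter.
Origin Veloria qualifies under the Faresta–Veloria agreement and 4270.85 is covered: preferential rate 16% applies instead.
The additional-duty order on 4270.85 targets Belovia, not Veloria; it does not apply.
Duty = €171,837.00 × 16% = €27,493.92.
Line 2 (7485.19, Ulmark, 1,135 units, €236,863.15):
Code 7485.19 is under a tariff-rate quota (threshold 690 units). In-quota: 690 units at 7.5%; over-quota: 445 units at 13%.
Pro-rata value split: in-quota = €236,863.15 × 690/1,135 = €143,996.10; over-quota = €236,863.15 − €143,996.10 = €92,867.05.
In-quota duty = €143,996.10 × 7.5% = €10,799.71. Over-quota duty = €92,867.05 × 13% = €12,072.72.
Line duty = €10,799.71 + €12,072.72 = €22,872.43.
Line 3 (2418.79, Veloria, 2,120 liters, €327,773.20):
Base rate for 2418.79 is 15.5% + €0.47/liter.
Origin Veloria qualifies under the Faresta–Veloria agreement and 2418.79 is covered: preferential rate 14.5% applies instead.
Duty = €327,773.20 × 14.5% = €47,527.11.
Total = €27,493.92 + €22,872.43 + €47,527.11 = €97,893.46.

€97,893.46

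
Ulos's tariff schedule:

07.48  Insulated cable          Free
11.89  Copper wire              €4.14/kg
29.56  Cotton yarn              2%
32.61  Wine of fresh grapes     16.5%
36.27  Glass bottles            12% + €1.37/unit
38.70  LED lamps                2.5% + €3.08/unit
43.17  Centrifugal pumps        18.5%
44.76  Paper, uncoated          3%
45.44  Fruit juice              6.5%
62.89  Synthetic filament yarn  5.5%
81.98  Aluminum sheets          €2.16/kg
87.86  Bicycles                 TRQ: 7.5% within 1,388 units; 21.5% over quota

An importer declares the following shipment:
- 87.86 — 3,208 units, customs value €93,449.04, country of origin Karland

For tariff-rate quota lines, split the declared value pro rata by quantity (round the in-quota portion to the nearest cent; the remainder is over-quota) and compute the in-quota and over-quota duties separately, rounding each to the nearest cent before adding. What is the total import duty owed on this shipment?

Line 1 (87.86, Karland, 3,208 units, €93,449.04):
Code 87.86 is under a tariff-rate quota (threshold 1,388 units). In-quota: 1,388 units at 7.5%; over-quota: 1,820 units at 21.5%.
Pro-rata value split: in-quota = €93,449.04 × 1,388/3,208 = €40,432.44; over-quota = €93,449.04 − €40,432.44 = €53,016.60.
In-quota duty = €40,432.44 × 7.5% = €3,032.43. Over-quota duty = €53,016.60 × 21.5% = €11,398.57.
Line duty = €3,032.43 + €11,398.57 = €14,431.00.

€14,431.00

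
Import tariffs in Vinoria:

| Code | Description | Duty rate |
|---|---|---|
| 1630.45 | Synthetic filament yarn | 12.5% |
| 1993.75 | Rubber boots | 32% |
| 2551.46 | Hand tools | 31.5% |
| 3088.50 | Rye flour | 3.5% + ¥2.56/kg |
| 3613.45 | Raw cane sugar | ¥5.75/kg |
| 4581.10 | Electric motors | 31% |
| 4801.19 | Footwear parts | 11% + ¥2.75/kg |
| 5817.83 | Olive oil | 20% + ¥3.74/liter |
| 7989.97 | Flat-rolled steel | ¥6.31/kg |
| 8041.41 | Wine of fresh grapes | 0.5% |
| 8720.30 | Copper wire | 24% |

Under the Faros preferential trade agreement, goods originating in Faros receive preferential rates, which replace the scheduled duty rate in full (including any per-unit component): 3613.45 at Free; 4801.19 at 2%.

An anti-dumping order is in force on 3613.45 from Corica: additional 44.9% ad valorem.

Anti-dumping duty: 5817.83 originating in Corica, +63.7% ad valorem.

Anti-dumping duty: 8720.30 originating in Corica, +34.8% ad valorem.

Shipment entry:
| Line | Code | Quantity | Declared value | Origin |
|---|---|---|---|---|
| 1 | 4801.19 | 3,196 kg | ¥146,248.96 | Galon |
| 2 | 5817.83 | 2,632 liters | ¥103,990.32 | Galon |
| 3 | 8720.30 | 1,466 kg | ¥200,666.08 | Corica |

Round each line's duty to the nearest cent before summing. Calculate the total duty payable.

Line 1 (4801.19, Galon, 3,196 kg, ¥146,248.96):
Base rate for 4801.19 is 11% + ¥2.75/kg.
4801.19 has an FTA preferential rate, but origin Galon is not Faros; base rate stands.
Duty = ¥146,248.96 × 11% + 3,196 × ¥2.75 = ¥24,876.39.
Line 2 (5817.83, Galon, 2,632 liters, ¥103,990.32):
Base rate for 5817.83 is 20% + ¥3.74/liter.
The additional-duty order on 5817.83 targets Corica, not Galon; it does not apply.
Duty = ¥103,990.32 × 20% + 2,632 × ¥3.74 = ¥30,641.74.
Line 3 (8720.30, Corica, 1,466 kg, ¥200,666.08):
Base rate for 8720.30 is 24%.
Additional duty on 8720.30 from Corica: +34.8%. Applied ad valorem rate: 24% + 34.8% = 58.8%.
Duty = ¥200,666.08 × 58.8% = ¥117,991.66.
Total = ¥24,876.39 + ¥30,641.74 + ¥117,991.66 = ¥173,509.79.

¥173,509.79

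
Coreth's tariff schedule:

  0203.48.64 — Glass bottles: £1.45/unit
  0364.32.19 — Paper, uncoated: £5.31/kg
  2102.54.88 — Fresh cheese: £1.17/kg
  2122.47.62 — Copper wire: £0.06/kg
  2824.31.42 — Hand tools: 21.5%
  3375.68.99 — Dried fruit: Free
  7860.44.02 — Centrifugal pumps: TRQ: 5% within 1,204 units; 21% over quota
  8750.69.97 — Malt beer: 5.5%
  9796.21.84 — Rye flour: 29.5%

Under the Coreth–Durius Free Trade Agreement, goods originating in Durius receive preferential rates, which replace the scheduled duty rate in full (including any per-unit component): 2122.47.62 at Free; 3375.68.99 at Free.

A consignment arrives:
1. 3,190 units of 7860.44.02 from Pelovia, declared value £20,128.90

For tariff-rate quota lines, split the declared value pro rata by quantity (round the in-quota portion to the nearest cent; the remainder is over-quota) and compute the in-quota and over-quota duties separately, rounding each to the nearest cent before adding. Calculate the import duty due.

Line 1 (7860.44.02, Pelovia, 3,190 units, £20,128.90):
Code 7860.44.02 is under a tariff-rate quota (threshold 1,204 units). In-quota: 1,204 units at 5%; over-quota: 1,986 units at 21%.
Pro-rata value split: in-quota = £20,128.90 × 1,204/3,190 = £7,597.24; over-quota = £20,128.90 − £7,597.24 = £12,531.66.
In-quota duty = £7,597.24 × 5% = £379.86. Over-quota duty = £12,531.66 × 21% = £2,631.65.
Line duty = £379.86 + £2,631.65 = £3,011.51.

£3,011.51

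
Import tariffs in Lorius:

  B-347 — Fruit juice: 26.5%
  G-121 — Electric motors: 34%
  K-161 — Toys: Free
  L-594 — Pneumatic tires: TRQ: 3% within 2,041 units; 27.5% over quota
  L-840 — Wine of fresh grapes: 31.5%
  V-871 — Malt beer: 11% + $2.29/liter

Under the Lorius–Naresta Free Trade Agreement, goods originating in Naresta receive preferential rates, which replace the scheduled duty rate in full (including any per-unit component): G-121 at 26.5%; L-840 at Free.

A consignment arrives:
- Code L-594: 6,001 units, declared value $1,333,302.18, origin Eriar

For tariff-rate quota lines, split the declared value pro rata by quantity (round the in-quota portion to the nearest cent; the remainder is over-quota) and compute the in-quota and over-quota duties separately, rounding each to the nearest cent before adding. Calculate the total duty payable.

$255,558.10

Line 1 (L-594, Eriar, 6,001 units, $1,333,302.18):
Code L-594 is under a tariff-rate quota (threshold 2,041 units). In-quota: 2,041 units at 3%; over-quota: 3,960 units at 27.5%.
Pro-rata value split: in-quota = $1,333,302.18 × 2,041/6,001 = $453,469.38; over-quota = $1,333,302.18 − $453,469.38 = $879,832.80.
In-quota duty = $453,469.38 × 3% = $13,604.08. Over-quota duty = $879,832.80 × 27.5% = $241,954.02.
Line duty = $13,604.08 + $241,954.02 = $255,558.10.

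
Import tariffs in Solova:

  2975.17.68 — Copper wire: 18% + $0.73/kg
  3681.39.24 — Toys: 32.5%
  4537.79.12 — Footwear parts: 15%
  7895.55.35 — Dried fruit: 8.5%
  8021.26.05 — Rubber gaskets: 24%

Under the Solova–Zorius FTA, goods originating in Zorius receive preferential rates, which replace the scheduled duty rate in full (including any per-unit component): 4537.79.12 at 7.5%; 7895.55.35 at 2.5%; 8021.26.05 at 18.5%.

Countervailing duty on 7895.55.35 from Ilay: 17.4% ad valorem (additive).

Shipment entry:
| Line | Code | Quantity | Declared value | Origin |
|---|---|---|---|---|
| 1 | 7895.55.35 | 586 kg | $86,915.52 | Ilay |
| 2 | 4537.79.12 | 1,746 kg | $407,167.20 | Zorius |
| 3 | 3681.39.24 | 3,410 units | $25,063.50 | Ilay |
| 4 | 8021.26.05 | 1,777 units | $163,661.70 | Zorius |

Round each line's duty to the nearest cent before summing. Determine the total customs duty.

Line 1 (7895.55.35, Ilay, 586 kg, $86,915.52):
Base rate for 7895.55.35 is 8.5%.
7895.55.35 has an FTA preferential rate, but origin Ilay is not Zorius; base rate stands.
Additional duty on 7895.55.35 from Ilay: +17.4%. Applied ad valorem rate: 8.5% + 17.4% = 25.9%.
Duty = $86,915.52 × 25.9% = $22,511.12.
Line 2 (4537.79.12, Zorius, 1,746 kg, $407,167.20):
Base rate for 4537.79.12 is 15%.
Origin Zorius qualifies under the Solova–Zorius agreement and 4537.79.12 is covered: preferential rate 7.5% applies instead.
Duty = $407,167.20 × 7.5% = $30,537.54.
Line 3 (3681.39.24, Ilay, 3,410 units, $25,063.50):
Base rate for 3681.39.24 is 32.5%.
Duty = $25,063.50 × 32.5% = $8,145.64.
Line 4 (8021.26.05, Zorius, 1,777 units, $163,661.70):
Base rate for 8021.26.05 is 24%.
Origin Zorius qualifies under the Solova–Zorius agreement and 8021.26.05 is covered: preferential rate 18.5% applies instead.
Duty = $163,661.70 × 18.5% = $30,277.41.
Total = $22,511.12 + $30,537.54 + $8,145.64 + $30,277.41 = $91,471.71.

$91,471.71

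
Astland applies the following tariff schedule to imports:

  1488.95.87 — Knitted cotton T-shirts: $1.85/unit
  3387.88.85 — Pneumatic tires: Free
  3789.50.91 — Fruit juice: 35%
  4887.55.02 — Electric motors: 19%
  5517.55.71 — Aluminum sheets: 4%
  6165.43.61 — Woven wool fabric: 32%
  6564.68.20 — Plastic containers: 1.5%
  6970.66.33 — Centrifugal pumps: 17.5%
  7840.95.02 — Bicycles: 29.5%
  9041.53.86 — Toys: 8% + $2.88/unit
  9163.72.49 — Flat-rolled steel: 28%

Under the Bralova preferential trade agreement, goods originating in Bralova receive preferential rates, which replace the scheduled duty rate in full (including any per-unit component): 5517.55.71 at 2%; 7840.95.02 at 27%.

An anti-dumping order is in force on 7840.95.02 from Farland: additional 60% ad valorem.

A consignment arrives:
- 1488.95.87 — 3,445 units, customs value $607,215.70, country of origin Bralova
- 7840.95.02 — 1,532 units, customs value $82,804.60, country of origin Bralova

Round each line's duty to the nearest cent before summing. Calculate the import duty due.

$28,730.49

Line 1 (1488.95.87, Bralova, 3,445 units, $607,215.70):
Base rate for 1488.95.87 is $1.85/unit.
Origin Bralova is the FTA partner but 1488.95.87 is not on the preference list; base rate stands.
Duty = 3,445 × $1.85 = $6,373.25.
Line 2 (7840.95.02, Bralova, 1,532 units, $82,804.60):
Base rate for 7840.95.02 is 29.5%.
Origin Bralova qualifies under the Astland–Bralova agreement and 7840.95.02 is covered: preferential rate 27% applies instead.
The additional-duty order on 7840.95.02 targets Farland, not Bralova; it does not apply.
Duty = $82,804.60 × 27% = $22,357.24.
Total = $6,373.25 + $22,357.24 = $28,730.49.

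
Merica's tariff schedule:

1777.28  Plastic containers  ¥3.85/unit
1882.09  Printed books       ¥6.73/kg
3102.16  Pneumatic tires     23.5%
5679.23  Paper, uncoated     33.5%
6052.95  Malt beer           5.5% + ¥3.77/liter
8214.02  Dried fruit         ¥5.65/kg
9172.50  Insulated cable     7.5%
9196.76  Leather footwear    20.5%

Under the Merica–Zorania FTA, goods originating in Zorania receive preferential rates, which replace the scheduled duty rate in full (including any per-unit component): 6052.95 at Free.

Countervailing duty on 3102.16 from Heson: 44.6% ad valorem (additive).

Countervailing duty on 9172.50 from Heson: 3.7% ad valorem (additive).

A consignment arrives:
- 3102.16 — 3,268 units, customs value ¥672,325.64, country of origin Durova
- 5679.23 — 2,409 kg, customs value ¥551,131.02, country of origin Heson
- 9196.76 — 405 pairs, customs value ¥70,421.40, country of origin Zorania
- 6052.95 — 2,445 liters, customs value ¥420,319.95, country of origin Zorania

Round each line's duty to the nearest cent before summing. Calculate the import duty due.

Line 1 (3102.16, Durova, 3,268 units, ¥672,325.64):
Base rate for 3102.16 is 23.5%.
The additional-duty order on 3102.16 targets Heson, not Durova; it does not apply.
Duty = ¥672,325.64 × 23.5% = ¥157,996.53.
Line 2 (5679.23, Heson, 2,409 kg, ¥551,131.02):
Base rate for 5679.23 is 33.5%.
Duty = ¥551,131.02 × 33.5% = ¥184,628.89.
Line 3 (9196.76, Zorania, 405 pairs, ¥70,421.40):
Base rate for 9196.76 is 20.5%.
Origin Zorania is the FTA partner but 9196.76 is not on the preference list; base rate stands.
Duty = ¥70,421.40 × 20.5% = ¥14,436.39.
Line 4 (6052.95, Zorania, 2,445 liters, ¥420,319.95):
Base rate for 6052.95 is 5.5% + ¥3.77/liter.
Origin Zorania qualifies under the Merica–Zorania agreement and 6052.95 is covered: preferential rate Free applies instead.
Duty = ¥420,319.95 × 0% = ¥0.00.
Total = ¥157,996.53 + ¥184,628.89 + ¥14,436.39 + ¥0.00 = ¥357,061.81.

¥357,061.81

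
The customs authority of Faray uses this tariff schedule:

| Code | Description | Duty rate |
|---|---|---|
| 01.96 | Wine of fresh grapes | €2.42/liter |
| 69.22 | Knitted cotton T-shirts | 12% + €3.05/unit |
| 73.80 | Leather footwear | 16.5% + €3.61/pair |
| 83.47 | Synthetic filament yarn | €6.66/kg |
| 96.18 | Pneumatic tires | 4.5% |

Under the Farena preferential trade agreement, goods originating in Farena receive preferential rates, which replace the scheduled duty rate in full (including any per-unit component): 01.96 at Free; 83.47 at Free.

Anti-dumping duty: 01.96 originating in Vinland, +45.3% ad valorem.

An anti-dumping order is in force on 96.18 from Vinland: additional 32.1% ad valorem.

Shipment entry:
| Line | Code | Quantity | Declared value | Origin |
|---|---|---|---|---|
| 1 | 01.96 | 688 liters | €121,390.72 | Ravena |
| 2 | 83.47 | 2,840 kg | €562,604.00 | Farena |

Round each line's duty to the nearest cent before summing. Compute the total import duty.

Line 1 (01.96, Ravena, 688 liters, €121,390.72):
Base rate for 01.96 is €2.42/liter.
01.96 has an FTA preferential rate, but origin Ravena is not Farena; base rate stands.
The additional-duty order on 01.96 targets Vinland, not Ravena; it does not apply.
Duty = 688 × €2.42 = €1,664.96.
Line 2 (83.47, Farena, 2,840 kg, €562,604.00):
Base rate for 83.47 is €6.66/kg.
Origin Farena qualifies under the Faray–Farena agreement and 83.47 is covered: preferential rate Free applies instead.
Duty = €562,604.00 × 0% = €0.00.
Total = €1,664.96 + €0.00 = €1,664.96.

€1,664.96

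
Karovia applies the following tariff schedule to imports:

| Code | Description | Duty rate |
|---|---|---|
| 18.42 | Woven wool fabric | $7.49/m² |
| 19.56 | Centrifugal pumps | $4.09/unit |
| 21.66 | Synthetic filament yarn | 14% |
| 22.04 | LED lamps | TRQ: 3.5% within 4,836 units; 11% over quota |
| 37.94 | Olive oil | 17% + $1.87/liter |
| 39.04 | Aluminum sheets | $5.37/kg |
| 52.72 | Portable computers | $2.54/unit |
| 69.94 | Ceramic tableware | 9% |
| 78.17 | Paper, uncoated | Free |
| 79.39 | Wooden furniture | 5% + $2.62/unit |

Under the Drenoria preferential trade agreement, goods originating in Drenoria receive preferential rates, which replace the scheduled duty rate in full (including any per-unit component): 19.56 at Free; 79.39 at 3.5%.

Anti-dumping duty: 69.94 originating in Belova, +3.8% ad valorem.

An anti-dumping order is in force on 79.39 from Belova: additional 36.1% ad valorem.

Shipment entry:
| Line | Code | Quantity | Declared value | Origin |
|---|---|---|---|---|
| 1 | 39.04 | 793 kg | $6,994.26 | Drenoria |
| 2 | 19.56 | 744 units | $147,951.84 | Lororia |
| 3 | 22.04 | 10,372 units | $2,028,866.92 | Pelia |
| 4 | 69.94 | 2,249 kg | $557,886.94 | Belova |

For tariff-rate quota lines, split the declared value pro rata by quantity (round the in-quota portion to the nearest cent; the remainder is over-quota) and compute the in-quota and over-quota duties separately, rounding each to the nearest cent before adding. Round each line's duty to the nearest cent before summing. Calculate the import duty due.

$230,938.52

Line 1 (39.04, Drenoria, 793 kg, $6,994.26):
Base rate for 39.04 is $5.37/kg.
Origin Drenoria is the FTA partner but 39.04 is not on the preference list; base rate stands.
Duty = 793 × $5.37 = $4,258.41.
Line 2 (19.56, Lororia, 744 units, $147,951.84):
Base rate for 19.56 is $4.09/unit.
19.56 has an FTA preferential rate, but origin Lororia is not Drenoria; base rate stands.
Duty = 744 × $4.09 = $3,042.96.
Line 3 (22.04, Pelia, 10,372 units, $2,028,866.92):
Code 22.04 is under a tariff-rate quota (threshold 4,836 units). In-quota: 4,836 units at 3.5%; over-quota: 5,536 units at 11%.
Pro-rata value split: in-quota = $2,028,866.92 × 4,836/10,372 = $945,969.96; over-quota = $2,028,866.92 − $945,969.96 = $1,082,896.96.
In-quota duty = $945,969.96 × 3.5% = $33,108.95. Over-quota duty = $1,082,896.96 × 11% = $119,118.67.
Line duty = $33,108.95 + $119,118.67 = $152,227.62.
Line 4 (69.94, Belova, 2,249 kg, $557,886.94):
Base rate for 69.94 is 9%.
Additional duty on 69.94 from Belova: +3.8%. Applied ad valorem rate: 9% + 3.8% = 12.8%.
Duty = $557,886.94 × 12.8% = $71,409.53.
Total = $4,258.41 + $3,042.96 + $152,227.62 + $71,409.53 = $230,938.52.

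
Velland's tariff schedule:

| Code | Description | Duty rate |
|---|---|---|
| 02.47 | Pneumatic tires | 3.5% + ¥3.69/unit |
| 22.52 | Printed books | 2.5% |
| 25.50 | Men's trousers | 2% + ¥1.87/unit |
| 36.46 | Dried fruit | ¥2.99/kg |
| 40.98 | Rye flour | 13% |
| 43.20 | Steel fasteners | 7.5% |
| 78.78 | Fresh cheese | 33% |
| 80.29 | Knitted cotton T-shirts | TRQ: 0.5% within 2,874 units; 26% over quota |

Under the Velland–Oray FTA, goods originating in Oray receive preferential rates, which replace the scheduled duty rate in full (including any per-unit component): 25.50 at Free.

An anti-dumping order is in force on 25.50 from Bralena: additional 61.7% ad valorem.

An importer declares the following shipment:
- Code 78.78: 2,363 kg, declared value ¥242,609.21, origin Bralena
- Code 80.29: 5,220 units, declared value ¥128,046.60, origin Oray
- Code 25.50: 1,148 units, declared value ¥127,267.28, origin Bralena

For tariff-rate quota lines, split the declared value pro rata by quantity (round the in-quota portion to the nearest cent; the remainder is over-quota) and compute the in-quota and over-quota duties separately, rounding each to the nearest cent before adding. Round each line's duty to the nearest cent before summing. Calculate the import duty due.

¥178,591.88

Line 1 (78.78, Bralena, 2,363 kg, ¥242,609.21):
Base rate for 78.78 is 33%.
Duty = ¥242,609.21 × 33% = ¥80,061.04.
Line 2 (80.29, Oray, 5,220 units, ¥128,046.60):
Code 80.29 is under a tariff-rate quota (threshold 2,874 units). In-quota: 2,874 units at 0.5%; over-quota: 2,346 units at 26%.
Pro-rata value split: in-quota = ¥128,046.60 × 2,874/5,220 = ¥70,499.22; over-quota = ¥128,046.60 − ¥70,499.22 = ¥57,547.38.
In-quota duty = ¥70,499.22 × 0.5% = ¥352.50. Over-quota duty = ¥57,547.38 × 26% = ¥14,962.32.
Line duty = ¥352.50 + ¥14,962.32 = ¥15,314.82.
Line 3 (25.50, Bralena, 1,148 units, ¥127,267.28):
Base rate for 25.50 is 2% + ¥1.87/unit.
25.50 has an FTA preferential rate, but origin Bralena is not Oray; base rate stands.
Additional duty on 25.50 from Bralena: +61.7%. Applied ad valorem rate: 2% + 61.7% = 63.7%.
Duty = ¥127,267.28 × 63.7% + 1,148 × ¥1.87 = ¥83,216.02.
Total = ¥80,061.04 + ¥15,314.82 + ¥83,216.02 = ¥178,591.88.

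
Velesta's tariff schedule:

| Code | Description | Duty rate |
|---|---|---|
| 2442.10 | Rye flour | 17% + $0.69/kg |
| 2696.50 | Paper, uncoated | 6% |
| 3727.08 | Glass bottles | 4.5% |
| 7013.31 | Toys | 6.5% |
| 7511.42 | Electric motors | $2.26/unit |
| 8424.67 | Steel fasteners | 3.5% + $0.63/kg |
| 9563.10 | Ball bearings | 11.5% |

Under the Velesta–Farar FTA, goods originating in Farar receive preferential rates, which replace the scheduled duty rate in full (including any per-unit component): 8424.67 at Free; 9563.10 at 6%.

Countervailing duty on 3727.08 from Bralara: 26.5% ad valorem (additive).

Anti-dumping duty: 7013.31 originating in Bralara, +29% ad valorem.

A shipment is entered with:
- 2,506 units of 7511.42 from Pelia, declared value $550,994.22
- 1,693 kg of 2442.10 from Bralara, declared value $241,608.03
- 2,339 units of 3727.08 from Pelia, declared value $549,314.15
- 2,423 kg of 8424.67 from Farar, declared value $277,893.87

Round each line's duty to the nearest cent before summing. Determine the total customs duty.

$72,624.24

Line 1 (7511.42, Pelia, 2,506 units, $550,994.22):
Base rate for 7511.42 is $2.26/unit.
Duty = 2,506 × $2.26 = $5,663.56.
Line 2 (2442.10, Bralara, 1,693 kg, $241,608.03):
Base rate for 2442.10 is 17% + $0.69/kg.
Duty = $241,608.03 × 17% + 1,693 × $0.69 = $42,241.54.
Line 3 (3727.08, Pelia, 2,339 units, $549,314.15):
Base rate for 3727.08 is 4.5%.
The additional-duty order on 3727.08 targets Bralara, not Pelia; it does not apply.
Duty = $549,314.15 × 4.5% = $24,719.14.
Line 4 (8424.67, Farar, 2,423 kg, $277,893.87):
Base rate for 8424.67 is 3.5% + $0.63/kg.
Origin Farar qualifies under the Velesta–Farar agreement and 8424.67 is covered: preferential rate Free applies instead.
Duty = $277,893.87 × 0% = $0.00.
Total = $5,663.56 + $42,241.54 + $24,719.14 + $0.00 = $72,624.24.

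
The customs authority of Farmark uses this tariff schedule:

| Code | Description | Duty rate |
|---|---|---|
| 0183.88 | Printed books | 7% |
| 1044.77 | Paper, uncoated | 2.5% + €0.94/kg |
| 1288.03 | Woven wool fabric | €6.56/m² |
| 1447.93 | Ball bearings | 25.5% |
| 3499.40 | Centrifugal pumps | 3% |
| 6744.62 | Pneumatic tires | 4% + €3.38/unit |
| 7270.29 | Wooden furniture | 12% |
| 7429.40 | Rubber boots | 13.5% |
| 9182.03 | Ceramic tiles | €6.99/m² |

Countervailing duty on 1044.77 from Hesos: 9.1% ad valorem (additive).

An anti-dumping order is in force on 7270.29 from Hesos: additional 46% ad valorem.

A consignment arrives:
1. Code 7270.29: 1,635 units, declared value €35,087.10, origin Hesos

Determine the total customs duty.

€20,350.52

Line 1 (7270.29, Hesos, 1,635 units, €35,087.10):
Base rate for 7270.29 is 12%.
Additional duty on 7270.29 from Hesos: +46%. Applied ad valorem rate: 12% + 46% = 58%.
Duty = €35,087.10 × 58% = €20,350.52.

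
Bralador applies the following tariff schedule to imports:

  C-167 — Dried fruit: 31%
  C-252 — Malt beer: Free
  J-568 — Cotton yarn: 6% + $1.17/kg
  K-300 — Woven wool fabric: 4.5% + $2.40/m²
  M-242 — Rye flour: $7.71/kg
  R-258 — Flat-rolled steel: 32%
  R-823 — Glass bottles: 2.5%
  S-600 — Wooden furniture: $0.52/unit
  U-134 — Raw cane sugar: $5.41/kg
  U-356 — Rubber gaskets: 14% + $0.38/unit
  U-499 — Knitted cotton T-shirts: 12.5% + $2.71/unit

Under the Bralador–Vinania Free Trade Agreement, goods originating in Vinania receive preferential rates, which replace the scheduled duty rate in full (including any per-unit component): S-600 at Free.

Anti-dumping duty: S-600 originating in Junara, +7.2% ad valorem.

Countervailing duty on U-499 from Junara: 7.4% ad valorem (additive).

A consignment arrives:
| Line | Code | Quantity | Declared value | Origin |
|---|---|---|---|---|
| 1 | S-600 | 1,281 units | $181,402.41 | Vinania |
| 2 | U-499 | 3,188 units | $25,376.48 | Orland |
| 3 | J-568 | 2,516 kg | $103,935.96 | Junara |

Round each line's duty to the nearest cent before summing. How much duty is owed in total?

Line 1 (S-600, Vinania, 1,281 units, $181,402.41):
Base rate for S-600 is $0.52/unit.
Origin Vinania qualifies under the Bralador–Vinania agreement and S-600 is covered: preferential rate Free applies instead.
The additional-duty order on S-600 targets Junara, not Vinania; it does not apply.
Duty = $181,402.41 × 0% = $0.00.
Line 2 (U-499, Orland, 3,188 units, $25,376.48):
Base rate for U-499 is 12.5% + $2.71/unit.
The additional-duty order on U-499 targets Junara, not Orland; it does not apply.
Duty = $25,376.48 × 12.5% + 3,188 × $2.71 = $11,811.54.
Line 3 (J-568, Junara, 2,516 kg, $103,935.96):
Base rate for J-568 is 6% + $1.17/kg.
Duty = $103,935.96 × 6% + 2,516 × $1.17 = $9,179.88.
Total = $0.00 + $11,811.54 + $9,179.88 = $20,991.42.

$20,991.42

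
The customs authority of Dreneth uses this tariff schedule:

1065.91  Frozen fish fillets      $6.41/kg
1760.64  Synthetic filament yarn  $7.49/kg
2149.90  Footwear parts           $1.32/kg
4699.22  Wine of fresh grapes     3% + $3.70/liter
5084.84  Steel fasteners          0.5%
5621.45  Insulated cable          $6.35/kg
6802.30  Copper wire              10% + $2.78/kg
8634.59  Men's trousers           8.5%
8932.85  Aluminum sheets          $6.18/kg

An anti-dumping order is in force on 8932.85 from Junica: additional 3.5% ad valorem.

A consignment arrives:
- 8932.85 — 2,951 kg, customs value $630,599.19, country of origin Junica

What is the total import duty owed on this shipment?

$40,308.15

Line 1 (8932.85, Junica, 2,951 kg, $630,599.19):
Base rate for 8932.85 is $6.18/kg.
Additional duty on 8932.85 from Junica: +3.5% ad valorem. Applied ad valorem rate = 3.5%.
Duty = $630,599.19 × 3.5% + 2,951 × $6.18 = $40,308.15.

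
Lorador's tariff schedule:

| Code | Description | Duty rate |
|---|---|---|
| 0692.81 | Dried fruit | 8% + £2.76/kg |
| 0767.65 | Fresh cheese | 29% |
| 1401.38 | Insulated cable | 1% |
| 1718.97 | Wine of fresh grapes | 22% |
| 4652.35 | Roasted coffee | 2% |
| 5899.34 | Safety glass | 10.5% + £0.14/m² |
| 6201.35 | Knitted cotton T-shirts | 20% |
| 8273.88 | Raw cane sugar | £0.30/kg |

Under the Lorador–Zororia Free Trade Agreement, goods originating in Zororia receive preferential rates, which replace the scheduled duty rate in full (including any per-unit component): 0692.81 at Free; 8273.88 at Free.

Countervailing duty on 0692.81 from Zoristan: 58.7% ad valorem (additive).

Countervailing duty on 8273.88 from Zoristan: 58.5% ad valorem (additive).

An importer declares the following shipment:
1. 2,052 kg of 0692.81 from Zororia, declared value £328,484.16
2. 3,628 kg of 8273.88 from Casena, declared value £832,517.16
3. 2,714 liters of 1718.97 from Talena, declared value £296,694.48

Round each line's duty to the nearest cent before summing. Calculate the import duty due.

Line 1 (0692.81, Zororia, 2,052 kg, £328,484.16):
Base rate for 0692.81 is 8% + £2.76/kg.
Origin Zororia qualifies under the Lorador–Zororia agreement and 0692.81 is covered: preferential rate Free applies instead.
The additional-duty order on 0692.81 targets Zoristan, not Zororia; it does not apply.
Duty = £328,484.16 × 0% = £0.00.
Line 2 (8273.88, Casena, 3,628 kg, £832,517.16):
Base rate for 8273.88 is £0.30/kg.
8273.88 has an FTA preferential rate, but origin Casena is not Zororia; base rate stands.
The additional-duty order on 8273.88 targets Zoristan, not Casena; it does not apply.
Duty = 3,628 × £0.30 = £1,088.40.
Line 3 (1718.97, Talena, 2,714 liters, £296,694.48):
Base rate for 1718.97 is 22%.
Duty = £296,694.48 × 22% = £65,272.79.
Total = £0.00 + £1,088.40 + £65,272.79 = £66,361.19.

£66,361.19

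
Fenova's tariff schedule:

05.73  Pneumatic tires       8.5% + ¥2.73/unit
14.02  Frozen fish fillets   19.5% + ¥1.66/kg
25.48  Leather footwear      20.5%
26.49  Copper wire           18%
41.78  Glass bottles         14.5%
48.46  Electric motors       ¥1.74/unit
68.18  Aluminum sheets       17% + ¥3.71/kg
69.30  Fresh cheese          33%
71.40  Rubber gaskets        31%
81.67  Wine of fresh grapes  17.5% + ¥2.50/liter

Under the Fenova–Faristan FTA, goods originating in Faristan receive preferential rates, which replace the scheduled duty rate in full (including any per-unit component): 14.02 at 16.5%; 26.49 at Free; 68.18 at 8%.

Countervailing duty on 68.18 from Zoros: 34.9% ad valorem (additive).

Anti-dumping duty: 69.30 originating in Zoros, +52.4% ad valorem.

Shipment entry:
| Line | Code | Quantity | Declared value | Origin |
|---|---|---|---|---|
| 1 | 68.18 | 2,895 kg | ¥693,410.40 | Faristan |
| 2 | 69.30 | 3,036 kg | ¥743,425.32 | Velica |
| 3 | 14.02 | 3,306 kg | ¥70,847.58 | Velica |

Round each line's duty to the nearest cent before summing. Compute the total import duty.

Line 1 (68.18, Faristan, 2,895 kg, ¥693,410.40):
Base rate for 68.18 is 17% + ¥3.71/kg.
Origin Faristan qualifies under the Fenova–Faristan agreement and 68.18 is covered: preferential rate 8% applies instead.
The additional-duty order on 68.18 targets Zoros, not Faristan; it does not apply.
Duty = ¥693,410.40 × 8% = ¥55,472.83.
Line 2 (69.30, Velica, 3,036 kg, ¥743,425.32):
Base rate for 69.30 is 33%.
The additional-duty order on 69.30 targets Zoros, not Velica; it does not apply.
Duty = ¥743,425.32 × 33% = ¥245,330.36.
Line 3 (14.02, Velica, 3,306 kg, ¥70,847.58):
Base rate for 14.02 is 19.5% + ¥1.66/kg.
14.02 has an FTA preferential rate, but origin Velica is not Faristan; base rate stands.
Duty = ¥70,847.58 × 19.5% + 3,306 × ¥1.66 = ¥19,303.24.
Total = ¥55,472.83 + ¥245,330.36 + ¥19,303.24 = ¥320,106.43.

¥320,106.43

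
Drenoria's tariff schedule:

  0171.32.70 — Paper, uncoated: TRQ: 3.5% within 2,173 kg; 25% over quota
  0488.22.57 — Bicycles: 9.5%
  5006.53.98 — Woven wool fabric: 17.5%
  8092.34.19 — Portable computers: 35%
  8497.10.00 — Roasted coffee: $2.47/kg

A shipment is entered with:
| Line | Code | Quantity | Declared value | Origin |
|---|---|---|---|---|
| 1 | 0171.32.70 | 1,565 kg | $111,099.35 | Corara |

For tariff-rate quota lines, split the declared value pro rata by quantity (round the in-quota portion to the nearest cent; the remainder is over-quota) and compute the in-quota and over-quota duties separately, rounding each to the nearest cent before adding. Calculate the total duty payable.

Line 1 (0171.32.70, Corara, 1,565 kg, $111,099.35):
Code 0171.32.70 is under a tariff-rate quota (threshold 2,173 kg). Quantity 1,565 kg is within the quota, so the in-quota rate 3.5% applies to the full value.
Duty = $111,099.35 × 3.5% = $3,888.48.

$3,888.48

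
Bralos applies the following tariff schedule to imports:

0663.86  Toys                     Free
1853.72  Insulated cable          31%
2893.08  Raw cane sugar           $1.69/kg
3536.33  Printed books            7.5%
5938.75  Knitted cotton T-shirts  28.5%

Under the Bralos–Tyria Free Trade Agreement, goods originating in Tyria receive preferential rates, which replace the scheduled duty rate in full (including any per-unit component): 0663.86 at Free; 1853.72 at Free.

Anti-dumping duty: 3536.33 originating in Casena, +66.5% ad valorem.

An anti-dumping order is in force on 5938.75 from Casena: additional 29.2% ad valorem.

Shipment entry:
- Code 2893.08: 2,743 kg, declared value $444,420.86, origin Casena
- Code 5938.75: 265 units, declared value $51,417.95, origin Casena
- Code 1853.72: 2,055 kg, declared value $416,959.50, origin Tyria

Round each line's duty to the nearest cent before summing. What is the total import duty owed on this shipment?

$34,303.83

Line 1 (2893.08, Casena, 2,743 kg, $444,420.86):
Base rate for 2893.08 is $1.69/kg.
Duty = 2,743 × $1.69 = $4,635.67.
Line 2 (5938.75, Casena, 265 units, $51,417.95):
Base rate for 5938.75 is 28.5%.
Additional duty on 5938.75 from Casena: +29.2%. Applied ad valorem rate: 28.5% + 29.2% = 57.7%.
Duty = $51,417.95 × 57.7% = $29,668.16.
Line 3 (1853.72, Tyria, 2,055 kg, $416,959.50):
Base rate for 1853.72 is 31%.
Origin Tyria qualifies under the Bralos–Tyria agreement and 1853.72 is covered: preferential rate Free applies instead.
Duty = $416,959.50 × 0% = $0.00.
Total = $4,635.67 + $29,668.16 + $0.00 = $34,303.83.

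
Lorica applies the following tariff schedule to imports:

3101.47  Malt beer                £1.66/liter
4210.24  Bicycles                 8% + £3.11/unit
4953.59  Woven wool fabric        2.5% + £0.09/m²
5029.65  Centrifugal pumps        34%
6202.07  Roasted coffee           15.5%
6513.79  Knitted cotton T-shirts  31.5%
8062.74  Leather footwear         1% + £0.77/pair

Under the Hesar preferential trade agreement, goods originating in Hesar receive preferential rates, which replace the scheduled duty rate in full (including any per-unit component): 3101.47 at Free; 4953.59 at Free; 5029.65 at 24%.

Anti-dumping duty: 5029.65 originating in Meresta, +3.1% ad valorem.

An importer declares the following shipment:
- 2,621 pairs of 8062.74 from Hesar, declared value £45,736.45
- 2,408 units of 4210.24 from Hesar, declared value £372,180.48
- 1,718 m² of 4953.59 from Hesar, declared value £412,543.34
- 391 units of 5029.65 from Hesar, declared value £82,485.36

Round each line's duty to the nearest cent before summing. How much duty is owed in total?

Line 1 (8062.74, Hesar, 2,621 pairs, £45,736.45):
Base rate for 8062.74 is 1% + £0.77/pair.
Origin Hesar is the FTA partner but 8062.74 is not on the preference list; base rate stands.
Duty = £45,736.45 × 1% + 2,621 × £0.77 = £2,475.53.
Line 2 (4210.24, Hesar, 2,408 units, £372,180.48):
Base rate for 4210.24 is 8% + £3.11/unit.
Origin Hesar is the FTA partner but 4210.24 is not on the preference list; base rate stands.
Duty = £372,180.48 × 8% + 2,408 × £3.11 = £37,263.32.
Line 3 (4953.59, Hesar, 1,718 m², £412,543.34):
Base rate for 4953.59 is 2.5% + £0.09/m².
Origin Hesar qualifies under the Lorica–Hesar agreement and 4953.59 is covered: preferential rate Free applies instead.
Duty = £412,543.34 × 0% = £0.00.
Line 4 (5029.65, Hesar, 391 units, £82,485.36):
Base rate for 5029.65 is 34%.
Origin Hesar qualifies under the Lorica–Hesar agreement and 5029.65 is covered: preferential rate 24% applies instead.
The additional-duty order on 5029.65 targets Meresta, not Hesar; it does not apply.
Duty = £82,485.36 × 24% = £19,796.49.
Total = £2,475.53 + £37,263.32 + £0.00 + £19,796.49 = £59,535.34.

£59,535.34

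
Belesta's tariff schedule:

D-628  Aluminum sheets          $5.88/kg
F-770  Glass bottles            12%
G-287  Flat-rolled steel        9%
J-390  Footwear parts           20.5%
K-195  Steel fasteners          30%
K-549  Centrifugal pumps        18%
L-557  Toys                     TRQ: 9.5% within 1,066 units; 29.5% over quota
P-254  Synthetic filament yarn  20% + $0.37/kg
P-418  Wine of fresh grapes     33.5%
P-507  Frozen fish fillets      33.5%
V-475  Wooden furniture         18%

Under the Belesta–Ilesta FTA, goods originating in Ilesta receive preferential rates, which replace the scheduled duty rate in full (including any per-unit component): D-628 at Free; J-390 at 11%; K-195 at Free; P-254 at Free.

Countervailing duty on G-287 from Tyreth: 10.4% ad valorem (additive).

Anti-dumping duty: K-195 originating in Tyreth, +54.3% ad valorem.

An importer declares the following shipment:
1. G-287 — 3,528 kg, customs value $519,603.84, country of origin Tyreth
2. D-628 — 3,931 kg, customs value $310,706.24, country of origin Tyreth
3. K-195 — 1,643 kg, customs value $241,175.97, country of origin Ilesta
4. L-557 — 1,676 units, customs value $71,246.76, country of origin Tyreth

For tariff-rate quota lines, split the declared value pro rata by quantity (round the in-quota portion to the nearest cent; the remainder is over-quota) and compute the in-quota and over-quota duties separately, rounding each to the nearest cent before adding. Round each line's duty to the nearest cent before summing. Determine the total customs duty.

Line 1 (G-287, Tyreth, 3,528 kg, $519,603.84):
Base rate for G-287 is 9%.
Additional duty on G-287 from Tyreth: +10.4%. Applied ad valorem rate: 9% + 10.4% = 19.4%.
Duty = $519,603.84 × 19.4% = $100,803.14.
Line 2 (D-628, Tyreth, 3,931 kg, $310,706.24):
Base rate for D-628 is $5.88/kg.
D-628 has an FTA preferential rate, but origin Tyreth is not Ilesta; base rate stands.
Duty = 3,931 × $5.88 = $23,114.28.
Line 3 (K-195, Ilesta, 1,643 kg, $241,175.97):
Base rate for K-195 is 30%.
Origin Ilesta qualifies under the Belesta–Ilesta agreement and K-195 is covered: preferential rate Free applies instead.
The additional-duty order on K-195 targets Tyreth, not Ilesta; it does not apply.
Duty = $241,175.97 × 0% = $0.00.
Line 4 (L-557, Tyreth, 1,676 units, $71,246.76):
Code L-557 is under a tariff-rate quota (threshold 1,066 units). In-quota: 1,066 units at 9.5%; over-quota: 610 units at 29.5%.
Pro-rata value split: in-quota = $71,246.76 × 1,066/1,676 = $45,315.66; over-quota = $71,246.76 − $45,315.66 = $25,931.10.
In-quota duty = $45,315.66 × 9.5% = $4,304.99. Over-quota duty = $25,931.10 × 29.5% = $7,649.67.
Line duty = $4,304.99 + $7,649.67 = $11,954.66.
Total = $100,803.14 + $23,114.28 + $0.00 + $11,954.66 = $135,872.08.

$135,872.08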